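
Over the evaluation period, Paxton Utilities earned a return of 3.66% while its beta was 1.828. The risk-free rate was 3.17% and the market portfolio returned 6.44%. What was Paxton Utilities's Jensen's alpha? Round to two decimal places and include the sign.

Market excess return = 6.44% − 3.17% = 3.27%
CAPM benchmark = R_f + β(R_m − R_f) = 3.17% + 1.828 × 3.27% = 9.14756%
α = actual − benchmark = 3.66% − 9.14756% = -5.49%

-5.49%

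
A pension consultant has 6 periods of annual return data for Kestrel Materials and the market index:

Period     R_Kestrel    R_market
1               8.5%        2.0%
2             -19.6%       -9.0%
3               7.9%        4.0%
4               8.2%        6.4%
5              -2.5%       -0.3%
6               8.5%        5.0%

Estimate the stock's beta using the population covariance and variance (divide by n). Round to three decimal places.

1.959

Mean R_i = (8.5 − 19.6 + 7.9 + 8.2 − 2.5 + 8.5) / 6 = 1.8333%
Mean R_m = (2.0 − 9.0 + 4.0 + 6.4 − 0.3 + 5.0) / 6 = 1.3500%
Σ(R_i − R̄_i)(R_m − R̄_m) = 305.8800  ⇒  Cov = 305.8800 / 6 = 50.9800
Σ(R_m − R̄_m)² = 156.1150  ⇒  Var(R_m) = 156.1150 / 6 = 26.0192
β = Cov / Var(R_m) = 50.9800 / 26.0192 = 1.9593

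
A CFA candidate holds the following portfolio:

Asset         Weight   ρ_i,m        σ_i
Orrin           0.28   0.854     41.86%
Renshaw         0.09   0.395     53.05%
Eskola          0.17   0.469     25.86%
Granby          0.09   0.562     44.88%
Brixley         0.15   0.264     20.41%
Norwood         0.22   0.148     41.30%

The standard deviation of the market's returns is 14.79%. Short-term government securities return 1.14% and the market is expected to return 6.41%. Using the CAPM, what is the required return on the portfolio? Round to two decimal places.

7.69%

β_Orrin = 0.854 × 41.86% / 14.79% = 2.4171
β_Renshaw = 0.395 × 53.05% / 14.79% = 1.4168
β_Eskola = 0.469 × 25.86% / 14.79% = 0.8200
β_Granby = 0.562 × 44.88% / 14.79% = 1.7054
β_Brixley = 0.264 × 20.41% / 14.79% = 0.3643
β_Norwood = 0.148 × 41.30% / 14.79% = 0.4133
β_P = Σ w_i β_i = 0.28×2.4171 + 0.09×1.4168 + 0.17×0.8200 + 0.09×1.7054 + 0.15×0.3643 + 0.22×0.4133 = 1.2428
MRP = 6.41% − 1.14% = 5.27%
E(R_P) = R_f + β_P × MRP = 1.14% + 1.2428 × 5.27% = 7.69%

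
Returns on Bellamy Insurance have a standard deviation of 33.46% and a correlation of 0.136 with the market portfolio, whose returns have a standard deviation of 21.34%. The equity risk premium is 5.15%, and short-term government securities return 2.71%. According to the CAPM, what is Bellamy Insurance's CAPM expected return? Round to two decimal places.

β = ρ × σ_i / σ_m = 0.136 × 33.46% / 21.34% = 0.2132
E(R) = 2.71% + 0.2132 × 5.15% = 3.81%

3.81%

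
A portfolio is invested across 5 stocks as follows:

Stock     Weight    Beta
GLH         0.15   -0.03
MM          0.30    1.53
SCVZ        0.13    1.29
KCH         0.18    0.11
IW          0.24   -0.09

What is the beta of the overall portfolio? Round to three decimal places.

β_P = Σ w_i β_i = 0.15×-0.03 + 0.30×1.53 + 0.13×1.29 + 0.18×0.11 + 0.24×-0.09 = 0.6204

0.620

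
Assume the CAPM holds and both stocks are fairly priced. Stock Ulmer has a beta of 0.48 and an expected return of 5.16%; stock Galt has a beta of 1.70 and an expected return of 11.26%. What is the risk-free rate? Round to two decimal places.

2.76%

Both satisfy E(R) = R_f + β·MRP, so the slope of the SML is
MRP = (11.26% − 5.16%) / (1.70 − 0.48) = 6.10% / 1.22 = 5.0000%
R_f = E(R_Ulmer) − β_Ulmer·MRP = 5.16% − 0.48 × 5.0000% = 2.7600%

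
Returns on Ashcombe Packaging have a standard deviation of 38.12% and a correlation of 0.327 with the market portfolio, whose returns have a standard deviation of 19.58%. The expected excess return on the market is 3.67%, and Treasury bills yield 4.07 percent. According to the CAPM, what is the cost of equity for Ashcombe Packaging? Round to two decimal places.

β = ρ × σ_i / σ_m = 0.327 × 38.12% / 19.58% = 0.6366
E(R) = 4.07% + 0.6366 × 3.67% = 6.41%

6.41%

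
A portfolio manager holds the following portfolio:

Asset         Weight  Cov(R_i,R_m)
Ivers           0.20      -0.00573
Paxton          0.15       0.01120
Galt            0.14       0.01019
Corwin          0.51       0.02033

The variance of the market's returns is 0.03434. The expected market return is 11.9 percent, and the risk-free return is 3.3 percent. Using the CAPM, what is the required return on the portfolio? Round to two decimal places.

6.39%

β_Ivers = -0.00573 / 0.03434 = -0.1669
β_Paxton = 0.01120 / 0.03434 = 0.3262
β_Galt = 0.01019 / 0.03434 = 0.2967
β_Corwin = 0.02033 / 0.03434 = 0.5920
β_P = Σ w_i β_i = 0.20×-0.1669 + 0.15×0.3262 + 0.14×0.2967 + 0.51×0.5920 = 0.3590
MRP = 11.9% − 3.3% = 8.60%
E(R_P) = R_f + β_P × MRP = 3.3% + 0.3590 × 8.6% = 6.39%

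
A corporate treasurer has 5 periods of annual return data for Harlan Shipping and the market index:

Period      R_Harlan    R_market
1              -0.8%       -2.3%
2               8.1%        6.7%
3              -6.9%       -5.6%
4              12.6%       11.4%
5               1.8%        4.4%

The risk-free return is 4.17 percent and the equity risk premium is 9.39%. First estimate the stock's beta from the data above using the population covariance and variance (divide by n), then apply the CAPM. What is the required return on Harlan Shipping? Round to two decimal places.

14.30%

Mean R_i = (-0.8 + 8.1 − 6.9 + 12.6 + 1.8) / 5 = 2.9600%
Mean R_m = (-2.3 + 6.7 − 5.6 + 11.4 + 4.4) / 5 = 2.9200%
Σ(R_i − R̄_i)(R_m − R̄_m) = 203.0940  ⇒  Cov = 203.0940 / 5 = 40.6188
Σ(R_m − R̄_m)² = 188.2280  ⇒  Var(R_m) = 188.2280 / 5 = 37.6456
β = Cov / Var(R_m) = 40.6188 / 37.6456 = 1.0790
E(R) = R_f + β × MRP = 4.17% + 1.0790 × 9.39% = 14.30%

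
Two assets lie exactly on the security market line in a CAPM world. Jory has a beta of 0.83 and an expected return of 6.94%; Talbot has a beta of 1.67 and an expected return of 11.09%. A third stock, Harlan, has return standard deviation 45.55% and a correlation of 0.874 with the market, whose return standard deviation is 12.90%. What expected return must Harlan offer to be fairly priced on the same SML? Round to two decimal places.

MRP = (11.09% − 6.94%) / (1.67 − 0.83) = 4.9405%
R_f = 6.94% − 0.83 × 4.9405% = 2.8394%
β_Harlan = ρ·σ_i/σ_m = 0.874 × 45.55 / 12.90 = 3.0861
E(R_Harlan) = R_f + β × MRP = 2.8394% + 3.0861 × 4.9405% = 18.09%

18.09%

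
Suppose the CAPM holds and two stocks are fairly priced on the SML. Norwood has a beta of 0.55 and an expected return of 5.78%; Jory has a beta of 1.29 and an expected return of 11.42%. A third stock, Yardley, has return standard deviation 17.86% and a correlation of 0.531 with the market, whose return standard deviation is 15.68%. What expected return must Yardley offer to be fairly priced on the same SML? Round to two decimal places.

6.20%

MRP = (11.42% − 5.78%) / (1.29 − 0.55) = 7.6216%
R_f = 5.78% − 0.55 × 7.6216% = 1.5881%
β_Yardley = ρ·σ_i/σ_m = 0.531 × 17.86 / 15.68 = 0.6048
E(R_Yardley) = R_f + β × MRP = 1.5881% + 0.6048 × 7.6216% = 6.20%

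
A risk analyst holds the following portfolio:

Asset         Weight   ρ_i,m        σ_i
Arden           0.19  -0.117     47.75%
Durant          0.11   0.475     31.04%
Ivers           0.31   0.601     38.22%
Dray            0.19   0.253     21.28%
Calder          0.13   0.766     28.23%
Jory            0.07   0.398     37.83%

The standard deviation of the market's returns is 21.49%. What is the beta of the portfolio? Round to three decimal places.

β_Arden = -0.117 × 47.75% / 21.49% = -0.2600
β_Durant = 0.475 × 31.04% / 21.49% = 0.6861
β_Ivers = 0.601 × 38.22% / 21.49% = 1.0689
β_Dray = 0.253 × 21.28% / 21.49% = 0.2505
β_Calder = 0.766 × 28.23% / 21.49% = 1.0062
β_Jory = 0.398 × 37.83% / 21.49% = 0.7006
β_P = Σ w_i β_i = 0.19×-0.2600 + 0.11×0.6861 + 0.31×1.0689 + 0.19×0.2505 + 0.13×1.0062 + 0.07×0.7006 = 0.5849

0.585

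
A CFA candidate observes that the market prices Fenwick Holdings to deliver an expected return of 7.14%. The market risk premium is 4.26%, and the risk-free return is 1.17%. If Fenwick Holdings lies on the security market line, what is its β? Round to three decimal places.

β = (E(R) − R_f) / MRP = (7.14% − 1.17%) / 4.26% = 5.97% / 4.26% = 1.401

1.401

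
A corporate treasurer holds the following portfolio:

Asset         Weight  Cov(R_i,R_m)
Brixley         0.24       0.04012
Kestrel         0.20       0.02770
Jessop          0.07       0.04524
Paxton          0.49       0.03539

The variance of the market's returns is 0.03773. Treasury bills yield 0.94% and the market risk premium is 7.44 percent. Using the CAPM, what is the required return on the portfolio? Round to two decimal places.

β_Brixley = 0.04012 / 0.03773 = 1.0633
β_Kestrel = 0.02770 / 0.03773 = 0.7342
β_Jessop = 0.04524 / 0.03773 = 1.1990
β_Paxton = 0.03539 / 0.03773 = 0.9380
β_P = Σ w_i β_i = 0.24×1.0633 + 0.20×0.7342 + 0.07×1.1990 + 0.49×0.9380 = 0.9456
E(R_P) = R_f + β_P × MRP = 0.94% + 0.9456 × 7.44% = 7.98%

7.98%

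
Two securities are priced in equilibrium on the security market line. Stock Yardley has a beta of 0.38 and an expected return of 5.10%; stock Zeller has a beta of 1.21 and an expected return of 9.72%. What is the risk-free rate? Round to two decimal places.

2.98%

Both satisfy E(R) = R_f + β·MRP, so the slope of the SML is
MRP = (9.72% − 5.10%) / (1.21 − 0.38) = 4.62% / 0.83 = 5.5663%
R_f = E(R_Yardley) − β_Yardley·MRP = 5.10% − 0.38 × 5.5663% = 2.9848%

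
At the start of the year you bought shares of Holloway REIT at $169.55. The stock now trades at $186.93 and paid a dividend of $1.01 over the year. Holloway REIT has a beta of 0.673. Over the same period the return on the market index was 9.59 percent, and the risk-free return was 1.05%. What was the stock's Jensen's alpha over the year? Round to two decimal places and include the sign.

+4.05%

Realised HPR = (P1 + D1 − P0) / P0 = (186.93 + 1.01 − 169.55) / 169.55 = 18.39 / 169.55 = 10.8464%
MRP = 9.59% − 1.05% = 8.54%
CAPM required = R_f + β·MRP = 1.05% + 0.673 × 8.54% = 6.79742%
α = realised − required = 10.8464% − 6.79742% = +4.05%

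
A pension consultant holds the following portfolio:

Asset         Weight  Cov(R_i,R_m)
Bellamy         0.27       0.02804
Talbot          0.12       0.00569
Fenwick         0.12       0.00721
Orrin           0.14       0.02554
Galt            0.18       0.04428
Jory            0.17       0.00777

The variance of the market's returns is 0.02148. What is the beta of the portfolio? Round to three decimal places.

β_Bellamy = 0.02804 / 0.02148 = 1.3054
β_Talbot = 0.00569 / 0.02148 = 0.2649
β_Fenwick = 0.00721 / 0.02148 = 0.3357
β_Orrin = 0.02554 / 0.02148 = 1.1890
β_Galt = 0.04428 / 0.02148 = 2.0615
β_Jory = 0.00777 / 0.02148 = 0.3617
β_P = Σ w_i β_i = 0.27×1.3054 + 0.12×0.2649 + 0.12×0.3357 + 0.14×1.1890 + 0.18×2.0615 + 0.17×0.3617 = 1.0235

1.024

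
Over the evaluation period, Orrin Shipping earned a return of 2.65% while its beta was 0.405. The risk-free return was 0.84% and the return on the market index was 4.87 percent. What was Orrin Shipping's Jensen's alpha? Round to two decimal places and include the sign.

+0.18%

Market excess return = 4.87% − 0.84% = 4.03%
CAPM benchmark = R_f + β(R_m − R_f) = 0.84% + 0.405 × 4.03% = 2.47215%
α = actual − benchmark = 2.65% − 2.47215% = +0.18%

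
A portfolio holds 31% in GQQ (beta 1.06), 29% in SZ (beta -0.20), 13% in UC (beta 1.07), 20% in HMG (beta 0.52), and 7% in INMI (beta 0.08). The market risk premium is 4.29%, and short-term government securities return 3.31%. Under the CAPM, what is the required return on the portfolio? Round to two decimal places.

β_P = Σ w_i β_i = 0.31×1.06 + 0.29×-0.20 + 0.13×1.07 + 0.20×0.52 + 0.07×0.08 = 0.5193
E(R_P) = R_f + β_P × MRP = 3.31% + 0.5193 × 4.29% = 5.54%

5.54%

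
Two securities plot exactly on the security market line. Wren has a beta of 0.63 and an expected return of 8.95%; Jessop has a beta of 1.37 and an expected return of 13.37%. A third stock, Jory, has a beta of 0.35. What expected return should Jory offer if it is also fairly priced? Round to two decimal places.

7.28%

MRP (SML slope) = (13.37% − 8.95%) / (1.37 − 0.63) = 4.42% / 0.74 = 5.9730%
R_f (intercept) = 8.95% − 0.63 × 5.9730% = 5.1870%
E(R_Jory) = R_f + β × MRP = 5.1870% + 0.35 × 5.9730% = 7.28%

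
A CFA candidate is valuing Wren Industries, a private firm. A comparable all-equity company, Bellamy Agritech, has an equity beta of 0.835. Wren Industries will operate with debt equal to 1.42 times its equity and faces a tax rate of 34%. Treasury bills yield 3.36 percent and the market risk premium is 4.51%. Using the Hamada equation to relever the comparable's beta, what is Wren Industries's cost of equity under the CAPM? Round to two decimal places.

10.66%

β_L = β_U × [1 + (1 − t)(D/E)] = 0.835 × [1 + (1 − 0.34) × 1.42]
    = 0.835 × [1 + 0.66 × 1.42] = 0.835 × 1.9372 = 1.6176
E(R) = R_f + β_L × MRP = 3.36% + 1.6176 × 4.51% = 10.66%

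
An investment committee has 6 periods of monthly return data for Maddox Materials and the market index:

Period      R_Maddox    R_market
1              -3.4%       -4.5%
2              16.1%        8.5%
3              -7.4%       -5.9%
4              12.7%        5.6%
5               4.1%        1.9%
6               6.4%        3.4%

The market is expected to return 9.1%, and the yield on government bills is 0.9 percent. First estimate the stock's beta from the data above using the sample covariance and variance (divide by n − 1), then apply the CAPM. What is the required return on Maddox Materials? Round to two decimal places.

13.88%

Mean R_i = (-3.4 + 16.1 − 7.4 + 12.7 + 4.1 + 6.4) / 6 = 4.7500%
Mean R_m = (-4.5 + 8.5 − 5.9 + 5.6 + 1.9 + 3.4) / 6 = 1.5000%
Σ(R_i − R̄_i)(R_m − R̄_m) = 253.7300  ⇒  Cov = 253.7300 / 5 = 50.7460
Σ(R_m − R̄_m)² = 160.3400  ⇒  Var(R_m) = 160.3400 / 5 = 32.0680
β = Cov / Var(R_m) = 50.7460 / 32.0680 = 1.5824
MRP = 9.1% − 0.9% = 8.20%
E(R) = R_f + β × MRP = 0.9% + 1.5824 × 8.2% = 13.88%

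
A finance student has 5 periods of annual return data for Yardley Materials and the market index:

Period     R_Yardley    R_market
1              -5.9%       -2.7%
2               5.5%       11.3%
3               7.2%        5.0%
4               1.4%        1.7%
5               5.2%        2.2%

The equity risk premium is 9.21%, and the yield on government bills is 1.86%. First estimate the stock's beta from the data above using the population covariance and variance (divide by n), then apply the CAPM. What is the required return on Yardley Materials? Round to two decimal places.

Mean R_i = (-5.9 + 5.5 + 7.2 + 1.4 + 5.2) / 5 = 2.6800%
Mean R_m = (-2.7 + 11.3 + 5.0 + 1.7 + 2.2) / 5 = 3.5000%
Σ(R_i − R̄_i)(R_m − R̄_m) = 81.0000  ⇒  Cov = 81.0000 / 5 = 16.2000
Σ(R_m − R̄_m)² = 106.4600  ⇒  Var(R_m) = 106.4600 / 5 = 21.2920
β = Cov / Var(R_m) = 16.2000 / 21.2920 = 0.7608
E(R) = R_f + β × MRP = 1.86% + 0.7608 × 9.21% = 8.87%

8.87%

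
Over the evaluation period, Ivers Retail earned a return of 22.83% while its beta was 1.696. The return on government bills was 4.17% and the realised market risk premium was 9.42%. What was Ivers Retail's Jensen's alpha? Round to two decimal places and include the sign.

CAPM benchmark = R_f + β(R_m − R_f) = 4.17% + 1.696 × 9.42% = 20.14632%
α = actual − benchmark = 22.83% − 20.14632% = +2.68%

+2.68%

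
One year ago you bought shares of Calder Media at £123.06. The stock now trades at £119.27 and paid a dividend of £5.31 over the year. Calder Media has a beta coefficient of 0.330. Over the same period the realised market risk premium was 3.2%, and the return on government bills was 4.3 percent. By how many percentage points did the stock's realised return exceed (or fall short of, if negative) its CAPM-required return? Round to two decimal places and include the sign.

Realised HPR = (P1 + D1 − P0) / P0 = (119.27 + 5.31 − 123.06) / 123.06 = 1.52 / 123.06 = 1.2352%
CAPM required = R_f + β·MRP = 4.3% + 0.330 × 3.2% = 5.3560%
α = realised − required = 1.2352% − 5.3560% = -4.12%

-4.12%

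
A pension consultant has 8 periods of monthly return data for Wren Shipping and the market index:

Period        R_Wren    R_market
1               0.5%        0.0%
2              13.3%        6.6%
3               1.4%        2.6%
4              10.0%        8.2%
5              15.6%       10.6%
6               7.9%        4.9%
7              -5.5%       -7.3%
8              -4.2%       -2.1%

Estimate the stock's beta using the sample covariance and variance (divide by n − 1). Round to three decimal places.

Mean R_i = (0.5 + 13.3 + 1.4 + 10.0 + 15.6 + 7.9 − 5.5 − 4.2) / 8 = 4.8750%
Mean R_m = (0.0 + 6.6 + 2.6 + 8.2 + 10.6 + 4.9 − 7.3 − 2.1) / 8 = 2.9375%
Σ(R_i − R̄_i)(R_m − R̄_m) = 311.8975  ⇒  Cov = 311.8975 / 7 = 44.5568
Σ(R_m − R̄_m)² = 242.5988  ⇒  Var(R_m) = 242.5988 / 7 = 34.6570
β = Cov / Var(R_m) = 44.5568 / 34.6570 = 1.2857

1.286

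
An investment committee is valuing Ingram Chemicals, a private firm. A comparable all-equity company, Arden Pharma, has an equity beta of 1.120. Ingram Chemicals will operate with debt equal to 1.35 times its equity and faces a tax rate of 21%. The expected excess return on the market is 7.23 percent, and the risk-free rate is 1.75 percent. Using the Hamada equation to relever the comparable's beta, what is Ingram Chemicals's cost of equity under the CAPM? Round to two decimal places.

β_L = β_U × [1 + (1 − t)(D/E)] = 1.120 × [1 + (1 − 0.21) × 1.35]
    = 1.120 × [1 + 0.79 × 1.35] = 1.120 × 2.0665 = 2.3145
E(R) = R_f + β_L × MRP = 1.75% + 2.3145 × 7.23% = 18.48%

18.48%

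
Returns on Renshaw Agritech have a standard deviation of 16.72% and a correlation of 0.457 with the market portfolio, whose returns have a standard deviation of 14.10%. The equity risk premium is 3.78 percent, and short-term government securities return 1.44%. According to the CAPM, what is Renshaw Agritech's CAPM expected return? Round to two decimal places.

β = ρ × σ_i / σ_m = 0.457 × 16.72% / 14.10% = 0.5419
E(R) = 1.44% + 0.5419 × 3.78% = 3.49%

3.49%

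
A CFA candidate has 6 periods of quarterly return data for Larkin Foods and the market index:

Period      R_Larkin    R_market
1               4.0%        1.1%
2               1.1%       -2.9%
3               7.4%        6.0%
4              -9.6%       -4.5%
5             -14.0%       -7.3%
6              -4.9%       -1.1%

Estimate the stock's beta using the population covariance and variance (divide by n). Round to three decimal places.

1.607

Mean R_i = (4.0 + 1.1 + 7.4 − 9.6 − 14.0 − 4.9) / 6 = -2.6667%
Mean R_m = (1.1 − 2.9 + 6.0 − 4.5 − 7.3 − 1.1) / 6 = -1.4500%
Σ(R_i − R̄_i)(R_m − R̄_m) = 173.2000  ⇒  Cov = 173.2000 / 6 = 28.8667
Σ(R_m − R̄_m)² = 107.7550  ⇒  Var(R_m) = 107.7550 / 6 = 17.9592
β = Cov / Var(R_m) = 28.8667 / 17.9592 = 1.6073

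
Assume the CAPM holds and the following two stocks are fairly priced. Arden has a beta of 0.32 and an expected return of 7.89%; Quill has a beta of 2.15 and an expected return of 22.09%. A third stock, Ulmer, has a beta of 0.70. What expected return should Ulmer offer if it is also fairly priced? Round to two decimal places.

10.84%

MRP (SML slope) = (22.09% − 7.89%) / (2.15 − 0.32) = 14.20% / 1.83 = 7.7596%
R_f (intercept) = 7.89% − 0.32 × 7.7596% = 5.4069%
E(R_Ulmer) = R_f + β × MRP = 5.4069% + 0.70 × 7.7596% = 10.84%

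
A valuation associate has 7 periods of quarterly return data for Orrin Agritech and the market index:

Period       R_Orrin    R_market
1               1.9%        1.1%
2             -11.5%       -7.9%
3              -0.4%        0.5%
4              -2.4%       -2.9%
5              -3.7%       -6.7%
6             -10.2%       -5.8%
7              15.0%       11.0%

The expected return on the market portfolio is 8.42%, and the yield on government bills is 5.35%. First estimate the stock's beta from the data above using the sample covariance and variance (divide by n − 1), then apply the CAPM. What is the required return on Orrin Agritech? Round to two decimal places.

9.33%

Mean R_i = (1.9 − 11.5 − 0.4 − 2.4 − 3.7 − 10.2 + 15.0) / 7 = -1.6143%
Mean R_m = (1.1 − 7.9 + 0.5 − 2.9 − 6.7 − 5.8 + 11.0) / 7 = -1.5286%
Σ(R_i − R̄_i)(R_m − R̄_m) = 331.3771  ⇒  Cov = 331.3771 / 6 = 55.2295
Σ(R_m − R̄_m)² = 255.4543  ⇒  Var(R_m) = 255.4543 / 6 = 42.5757
β = Cov / Var(R_m) = 55.2295 / 42.5757 = 1.2972
MRP = 8.42% − 5.35% = 3.07%
E(R) = R_f + β × MRP = 5.35% + 1.2972 × 3.07% = 9.33%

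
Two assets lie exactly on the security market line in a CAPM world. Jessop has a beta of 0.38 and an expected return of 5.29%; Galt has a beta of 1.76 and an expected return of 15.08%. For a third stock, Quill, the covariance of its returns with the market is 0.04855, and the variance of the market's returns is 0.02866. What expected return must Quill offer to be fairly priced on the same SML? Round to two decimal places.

14.61%

MRP = (15.08% − 5.29%) / (1.76 − 0.38) = 7.0942%
R_f = 5.29% − 0.38 × 7.0942% = 2.5942%
β_Quill = Cov / Var(R_m) = 0.04855 / 0.02866 = 1.6940
E(R_Quill) = R_f + β × MRP = 2.5942% + 1.6940 × 7.0942% = 14.61%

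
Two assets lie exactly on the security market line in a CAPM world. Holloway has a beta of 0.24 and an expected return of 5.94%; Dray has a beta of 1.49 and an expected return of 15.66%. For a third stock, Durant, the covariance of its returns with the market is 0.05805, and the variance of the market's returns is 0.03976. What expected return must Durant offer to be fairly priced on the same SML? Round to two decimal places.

15.43%

MRP = (15.66% − 5.94%) / (1.49 − 0.24) = 7.7760%
R_f = 5.94% − 0.24 × 7.7760% = 4.0738%
β_Durant = Cov / Var(R_m) = 0.05805 / 0.03976 = 1.4600
E(R_Durant) = R_f + β × MRP = 4.0738% + 1.4600 × 7.7760% = 15.43%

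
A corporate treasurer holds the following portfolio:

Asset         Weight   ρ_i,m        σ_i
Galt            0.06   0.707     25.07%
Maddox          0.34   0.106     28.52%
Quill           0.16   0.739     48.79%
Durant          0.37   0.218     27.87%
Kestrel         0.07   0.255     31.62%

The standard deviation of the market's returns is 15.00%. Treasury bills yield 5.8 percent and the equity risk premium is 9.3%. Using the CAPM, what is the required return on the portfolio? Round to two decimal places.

β_Galt = 0.707 × 25.07% / 15.00% = 1.1816
β_Maddox = 0.106 × 28.52% / 15.00% = 0.2015
β_Quill = 0.739 × 48.79% / 15.00% = 2.4037
β_Durant = 0.218 × 27.87% / 15.00% = 0.4050
β_Kestrel = 0.255 × 31.62% / 15.00% = 0.5375
β_P = Σ w_i β_i = 0.06×1.1816 + 0.34×0.2015 + 0.16×2.4037 + 0.37×0.4050 + 0.07×0.5375 = 0.7115
E(R_P) = R_f + β_P × MRP = 5.8% + 0.7115 × 9.3% = 12.42%

12.42%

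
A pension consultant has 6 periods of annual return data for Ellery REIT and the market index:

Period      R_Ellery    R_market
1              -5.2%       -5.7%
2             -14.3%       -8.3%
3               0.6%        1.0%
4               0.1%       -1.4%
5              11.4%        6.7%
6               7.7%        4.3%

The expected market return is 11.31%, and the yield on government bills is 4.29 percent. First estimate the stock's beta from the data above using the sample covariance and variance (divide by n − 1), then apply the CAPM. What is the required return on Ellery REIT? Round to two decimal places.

15.23%

Mean R_i = (-5.2 − 14.3 + 0.6 + 0.1 + 11.4 + 7.7) / 6 = 0.0500%
Mean R_m = (-5.7 − 8.3 + 1.0 − 1.4 + 6.7 + 4.3) / 6 = -0.5667%
Σ(R_i − R̄_i)(R_m − R̄_m) = 258.4500  ⇒  Cov = 258.4500 / 5 = 51.6900
Σ(R_m − R̄_m)² = 165.7933  ⇒  Var(R_m) = 165.7933 / 5 = 33.1587
β = Cov / Var(R_m) = 51.6900 / 33.1587 = 1.5589
MRP = 11.31% − 4.29% = 7.02%
E(R) = R_f + β × MRP = 4.29% + 1.5589 × 7.02% = 15.23%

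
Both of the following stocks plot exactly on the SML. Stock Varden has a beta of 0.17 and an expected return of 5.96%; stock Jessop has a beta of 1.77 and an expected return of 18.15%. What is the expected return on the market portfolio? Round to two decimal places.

Both satisfy E(R) = R_f + β·MRP, so the slope of the SML is
MRP = (18.15% − 5.96%) / (1.77 − 0.17) = 12.19% / 1.60 = 7.6188%
R_f = E(R_Varden) − β_Varden·MRP = 5.96% − 0.17 × 7.6188% = 4.6648%
E(R_m) = R_f + MRP = 4.6648% + 7.6188% = 12.28%

12.28%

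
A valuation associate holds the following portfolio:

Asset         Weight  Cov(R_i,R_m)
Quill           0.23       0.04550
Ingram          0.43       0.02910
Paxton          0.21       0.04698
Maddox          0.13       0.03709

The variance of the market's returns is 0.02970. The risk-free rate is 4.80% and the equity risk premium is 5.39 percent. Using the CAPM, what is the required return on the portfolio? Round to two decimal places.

β_Quill = 0.04550 / 0.02970 = 1.5320
β_Ingram = 0.02910 / 0.02970 = 0.9798
β_Paxton = 0.04698 / 0.02970 = 1.5818
β_Maddox = 0.03709 / 0.02970 = 1.2488
β_P = Σ w_i β_i = 0.23×1.5320 + 0.43×0.9798 + 0.21×1.5818 + 0.13×1.2488 = 1.2682
E(R_P) = R_f + β_P × MRP = 4.80% + 1.2682 × 5.39% = 11.64%

11.64%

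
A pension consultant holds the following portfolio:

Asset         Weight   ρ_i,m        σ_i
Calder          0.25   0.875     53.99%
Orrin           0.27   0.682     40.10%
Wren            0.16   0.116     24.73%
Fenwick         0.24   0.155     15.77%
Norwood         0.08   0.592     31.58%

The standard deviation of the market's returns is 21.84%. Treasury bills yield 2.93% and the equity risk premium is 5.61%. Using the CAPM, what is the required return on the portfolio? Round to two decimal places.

β_Calder = 0.875 × 53.99% / 21.84% = 2.1631
β_Orrin = 0.682 × 40.10% / 21.84% = 1.2522
β_Wren = 0.116 × 24.73% / 21.84% = 0.1313
β_Fenwick = 0.155 × 15.77% / 21.84% = 0.1119
β_Norwood = 0.592 × 31.58% / 21.84% = 0.8560
β_P = Σ w_i β_i = 0.25×2.1631 + 0.27×1.2522 + 0.16×0.1313 + 0.24×0.1119 + 0.08×0.8560 = 0.9952
E(R_P) = R_f + β_P × MRP = 2.93% + 0.9952 × 5.61% = 8.51%

8.51%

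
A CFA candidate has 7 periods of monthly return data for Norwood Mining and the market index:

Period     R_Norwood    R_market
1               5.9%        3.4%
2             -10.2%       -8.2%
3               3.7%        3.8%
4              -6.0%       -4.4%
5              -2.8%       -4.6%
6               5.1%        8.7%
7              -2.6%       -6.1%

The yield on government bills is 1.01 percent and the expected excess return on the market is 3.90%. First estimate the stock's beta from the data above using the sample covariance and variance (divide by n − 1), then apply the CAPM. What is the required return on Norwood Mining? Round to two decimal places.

4.44%

Mean R_i = (5.9 − 10.2 + 3.7 − 6.0 − 2.8 + 5.1 − 2.6) / 7 = -0.9857%
Mean R_m = (3.4 − 8.2 + 3.8 − 4.4 − 4.6 + 8.7 − 6.1) / 7 = -1.0571%
Σ(R_i − R̄_i)(R_m − R̄_m) = 209.9757  ⇒  Cov = 209.9757 / 6 = 34.9960
Σ(R_m − R̄_m)² = 238.8371  ⇒  Var(R_m) = 238.8371 / 6 = 39.8062
β = Cov / Var(R_m) = 34.9960 / 39.8062 = 0.8792
E(R) = R_f + β × MRP = 1.01% + 0.8792 × 3.90% = 4.44%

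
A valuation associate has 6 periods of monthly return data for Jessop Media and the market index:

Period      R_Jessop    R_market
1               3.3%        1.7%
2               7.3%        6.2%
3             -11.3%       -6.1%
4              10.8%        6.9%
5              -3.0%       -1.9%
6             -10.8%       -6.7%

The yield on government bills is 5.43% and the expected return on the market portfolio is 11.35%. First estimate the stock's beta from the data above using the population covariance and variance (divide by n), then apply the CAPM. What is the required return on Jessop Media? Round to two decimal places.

Mean R_i = (3.3 + 7.3 − 11.3 + 10.8 − 3.0 − 10.8) / 6 = -0.6167%
Mean R_m = (1.7 + 6.2 − 6.1 + 6.9 − 1.9 − 6.7) / 6 = 0.0167%
Σ(R_i − R̄_i)(R_m − R̄_m) = 272.4417  ⇒  Cov = 272.4417 / 6 = 45.4070
Σ(R_m − R̄_m)² = 174.6483  ⇒  Var(R_m) = 174.6483 / 6 = 29.1081
β = Cov / Var(R_m) = 45.4070 / 29.1081 = 1.5599
MRP = 11.35% − 5.43% = 5.92%
E(R) = R_f + β × MRP = 5.43% + 1.5599 × 5.92% = 14.66%

14.66%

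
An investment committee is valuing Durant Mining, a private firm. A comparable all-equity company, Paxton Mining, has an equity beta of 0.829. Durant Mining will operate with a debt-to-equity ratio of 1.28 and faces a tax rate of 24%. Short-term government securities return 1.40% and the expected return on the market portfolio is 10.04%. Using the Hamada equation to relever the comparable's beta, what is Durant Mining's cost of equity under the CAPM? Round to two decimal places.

15.53%

β_L = β_U × [1 + (1 − t)(D/E)] = 0.829 × [1 + (1 − 0.24) × 1.28]
    = 0.829 × [1 + 0.76 × 1.28] = 0.829 × 1.9728 = 1.6355
MRP = 10.04% − 1.40% = 8.64%
E(R) = R_f + β_L × MRP = 1.40% + 1.6355 × 8.64% = 15.53%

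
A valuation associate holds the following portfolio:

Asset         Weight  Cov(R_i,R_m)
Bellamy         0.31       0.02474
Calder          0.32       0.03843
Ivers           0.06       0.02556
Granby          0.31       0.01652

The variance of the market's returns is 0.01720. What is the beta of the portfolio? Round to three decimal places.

1.548

β_Bellamy = 0.02474 / 0.01720 = 1.4384
β_Calder = 0.03843 / 0.01720 = 2.2343
β_Ivers = 0.02556 / 0.01720 = 1.4860
β_Granby = 0.01652 / 0.01720 = 0.9605
β_P = Σ w_i β_i = 0.31×1.4384 + 0.32×2.2343 + 0.06×1.4860 + 0.31×0.9605 = 1.5478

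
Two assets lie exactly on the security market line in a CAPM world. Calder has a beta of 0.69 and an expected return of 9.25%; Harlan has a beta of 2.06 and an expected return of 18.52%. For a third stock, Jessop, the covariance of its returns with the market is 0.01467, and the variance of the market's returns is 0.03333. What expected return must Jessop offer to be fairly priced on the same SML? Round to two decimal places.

MRP = (18.52% − 9.25%) / (2.06 − 0.69) = 6.7664%
R_f = 9.25% − 0.69 × 6.7664% = 4.5812%
β_Jessop = Cov / Var(R_m) = 0.01467 / 0.03333 = 0.4401
E(R_Jessop) = R_f + β × MRP = 4.5812% + 0.4401 × 6.7664% = 7.56%

7.56%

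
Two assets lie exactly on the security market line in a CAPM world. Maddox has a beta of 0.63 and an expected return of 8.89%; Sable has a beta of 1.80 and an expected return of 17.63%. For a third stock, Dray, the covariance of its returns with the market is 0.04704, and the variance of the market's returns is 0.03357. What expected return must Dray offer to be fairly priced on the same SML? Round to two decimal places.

14.65%

MRP = (17.63% − 8.89%) / (1.80 − 0.63) = 7.4701%
R_f = 8.89% − 0.63 × 7.4701% = 4.1838%
β_Dray = Cov / Var(R_m) = 0.04704 / 0.03357 = 1.4013
E(R_Dray) = R_f + β × MRP = 4.1838% + 1.4013 × 7.4701% = 14.65%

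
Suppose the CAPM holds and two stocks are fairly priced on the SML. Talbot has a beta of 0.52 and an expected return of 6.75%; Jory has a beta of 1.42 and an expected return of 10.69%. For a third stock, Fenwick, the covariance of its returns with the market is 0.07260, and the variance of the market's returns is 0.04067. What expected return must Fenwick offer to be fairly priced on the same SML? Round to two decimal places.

12.29%

MRP = (10.69% − 6.75%) / (1.42 − 0.52) = 4.3778%
R_f = 6.75% − 0.52 × 4.3778% = 4.4735%
β_Fenwick = Cov / Var(R_m) = 0.07260 / 0.04067 = 1.7851
E(R_Fenwick) = R_f + β × MRP = 4.4735% + 1.7851 × 4.3778% = 12.29%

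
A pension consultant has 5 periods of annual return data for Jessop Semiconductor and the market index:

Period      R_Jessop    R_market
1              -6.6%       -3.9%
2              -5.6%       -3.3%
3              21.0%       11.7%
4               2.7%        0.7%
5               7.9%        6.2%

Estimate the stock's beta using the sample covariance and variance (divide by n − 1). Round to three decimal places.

Mean R_i = (-6.6 − 5.6 + 21.0 + 2.7 + 7.9) / 5 = 3.8800%
Mean R_m = (-3.9 − 3.3 + 11.7 + 0.7 + 6.2) / 5 = 2.2800%
Σ(R_i − R̄_i)(R_m − R̄_m) = 296.5580  ⇒  Cov = 296.5580 / 4 = 74.1395
Σ(R_m − R̄_m)² = 175.9280  ⇒  Var(R_m) = 175.9280 / 4 = 43.9820
β = Cov / Var(R_m) = 74.1395 / 43.9820 = 1.6857

1.686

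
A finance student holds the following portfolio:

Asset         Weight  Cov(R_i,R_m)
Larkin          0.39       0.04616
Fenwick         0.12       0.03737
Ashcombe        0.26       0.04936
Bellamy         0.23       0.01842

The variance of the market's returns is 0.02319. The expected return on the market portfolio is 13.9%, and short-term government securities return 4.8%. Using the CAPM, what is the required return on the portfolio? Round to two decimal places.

β_Larkin = 0.04616 / 0.02319 = 1.9905
β_Fenwick = 0.03737 / 0.02319 = 1.6115
β_Ashcombe = 0.04936 / 0.02319 = 2.1285
β_Bellamy = 0.01842 / 0.02319 = 0.7943
β_P = Σ w_i β_i = 0.39×1.9905 + 0.12×1.6115 + 0.26×2.1285 + 0.23×0.7943 = 1.7058
MRP = 13.9% − 4.8% = 9.10%
E(R_P) = R_f + β_P × MRP = 4.8% + 1.7058 × 9.1% = 20.32%

20.32%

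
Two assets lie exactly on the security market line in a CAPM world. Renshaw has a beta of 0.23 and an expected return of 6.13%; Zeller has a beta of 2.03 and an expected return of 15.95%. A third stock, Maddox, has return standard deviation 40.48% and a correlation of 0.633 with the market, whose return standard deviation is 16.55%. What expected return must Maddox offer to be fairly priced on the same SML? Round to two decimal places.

MRP = (15.95% − 6.13%) / (2.03 − 0.23) = 5.4556%
R_f = 6.13% − 0.23 × 5.4556% = 4.8752%
β_Maddox = ρ·σ_i/σ_m = 0.633 × 40.48 / 16.55 = 1.5483
E(R_Maddox) = R_f + β × MRP = 4.8752% + 1.5483 × 5.4556% = 13.32%

13.32%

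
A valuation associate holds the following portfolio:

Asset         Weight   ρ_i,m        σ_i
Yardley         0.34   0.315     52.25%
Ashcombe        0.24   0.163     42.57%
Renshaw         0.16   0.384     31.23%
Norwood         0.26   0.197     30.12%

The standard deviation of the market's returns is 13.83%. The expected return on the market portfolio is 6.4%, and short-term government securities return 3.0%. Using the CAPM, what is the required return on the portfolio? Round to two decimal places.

β_Yardley = 0.315 × 52.25% / 13.83% = 1.1901
β_Ashcombe = 0.163 × 42.57% / 13.83% = 0.5017
β_Renshaw = 0.384 × 31.23% / 13.83% = 0.8671
β_Norwood = 0.197 × 30.12% / 13.83% = 0.4290
β_P = Σ w_i β_i = 0.34×1.1901 + 0.24×0.5017 + 0.16×0.8671 + 0.26×0.4290 = 0.7753
MRP = 6.4% − 3.0% = 3.40%
E(R_P) = R_f + β_P × MRP = 3.0% + 0.7753 × 3.4% = 5.64%

5.64%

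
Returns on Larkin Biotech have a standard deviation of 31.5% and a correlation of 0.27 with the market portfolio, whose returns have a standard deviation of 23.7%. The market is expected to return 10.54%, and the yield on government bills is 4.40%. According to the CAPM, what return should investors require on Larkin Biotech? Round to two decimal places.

6.60%

β = ρ × σ_i / σ_m = 0.27 × 31.5% / 23.7% = 0.3589
MRP = 10.54% − 4.40% = 6.14%
E(R) = 4.40% + 0.3589 × 6.14% = 6.60%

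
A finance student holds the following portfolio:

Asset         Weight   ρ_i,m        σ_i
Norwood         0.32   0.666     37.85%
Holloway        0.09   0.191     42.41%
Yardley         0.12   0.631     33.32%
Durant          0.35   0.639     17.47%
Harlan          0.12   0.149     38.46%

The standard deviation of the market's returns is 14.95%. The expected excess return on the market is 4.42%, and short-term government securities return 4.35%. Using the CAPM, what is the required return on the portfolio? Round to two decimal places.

9.05%

β_Norwood = 0.666 × 37.85% / 14.95% = 1.6862
β_Holloway = 0.191 × 42.41% / 14.95% = 0.5418
β_Yardley = 0.631 × 33.32% / 14.95% = 1.4063
β_Durant = 0.639 × 17.47% / 14.95% = 0.7467
β_Harlan = 0.149 × 38.46% / 14.95% = 0.3833
β_P = Σ w_i β_i = 0.32×1.6862 + 0.09×0.5418 + 0.12×1.4063 + 0.35×0.7467 + 0.12×0.3833 = 1.0644
E(R_P) = R_f + β_P × MRP = 4.35% + 1.0644 × 4.42% = 9.05%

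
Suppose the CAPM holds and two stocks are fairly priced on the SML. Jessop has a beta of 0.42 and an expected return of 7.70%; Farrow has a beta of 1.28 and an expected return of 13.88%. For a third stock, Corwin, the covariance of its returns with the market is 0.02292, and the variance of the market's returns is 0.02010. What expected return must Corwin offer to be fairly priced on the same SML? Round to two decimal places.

12.88%

MRP = (13.88% − 7.70%) / (1.28 − 0.42) = 7.1860%
R_f = 7.70% − 0.42 × 7.1860% = 4.6819%
β_Corwin = Cov / Var(R_m) = 0.02292 / 0.02010 = 1.1403
E(R_Corwin) = R_f + β × MRP = 4.6819% + 1.1403 × 7.1860% = 12.88%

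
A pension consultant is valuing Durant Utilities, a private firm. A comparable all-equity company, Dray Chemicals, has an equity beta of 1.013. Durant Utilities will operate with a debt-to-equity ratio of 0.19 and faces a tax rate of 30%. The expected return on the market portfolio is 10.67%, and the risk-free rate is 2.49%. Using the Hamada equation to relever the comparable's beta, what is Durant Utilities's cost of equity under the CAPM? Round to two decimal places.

11.88%

β_L = β_U × [1 + (1 − t)(D/E)] = 1.013 × [1 + (1 − 0.30) × 0.19]
    = 1.013 × [1 + 0.70 × 0.19] = 1.013 × 1.1330 = 1.1477
MRP = 10.67% − 2.49% = 8.18%
E(R) = R_f + β_L × MRP = 2.49% + 1.1477 × 8.18% = 11.88%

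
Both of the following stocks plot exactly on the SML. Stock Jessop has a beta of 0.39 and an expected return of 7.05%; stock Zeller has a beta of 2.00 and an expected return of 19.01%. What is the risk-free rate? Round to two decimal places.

4.15%

Both satisfy E(R) = R_f + β·MRP, so the slope of the SML is
MRP = (19.01% − 7.05%) / (2.00 − 0.39) = 11.96% / 1.61 = 7.4286%
R_f = E(R_Jessop) − β_Jessop·MRP = 7.05% − 0.39 × 7.4286% = 4.1528%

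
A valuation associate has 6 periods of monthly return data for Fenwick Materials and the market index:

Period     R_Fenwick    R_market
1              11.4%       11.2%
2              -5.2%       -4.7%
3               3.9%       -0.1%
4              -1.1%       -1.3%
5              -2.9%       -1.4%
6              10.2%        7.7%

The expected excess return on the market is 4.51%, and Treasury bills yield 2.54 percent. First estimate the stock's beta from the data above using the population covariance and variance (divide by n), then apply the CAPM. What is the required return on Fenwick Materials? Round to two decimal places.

7.43%

Mean R_i = (11.4 − 5.2 + 3.9 − 1.1 − 2.9 + 10.2) / 6 = 2.7167%
Mean R_m = (11.2 − 4.7 − 0.1 − 1.3 − 1.4 + 7.7) / 6 = 1.9000%
Σ(R_i − R̄_i)(R_m − R̄_m) = 204.7900  ⇒  Cov = 204.7900 / 6 = 34.1317
Σ(R_m − R̄_m)² = 188.8200  ⇒  Var(R_m) = 188.8200 / 6 = 31.4700
β = Cov / Var(R_m) = 34.1317 / 31.4700 = 1.0846
E(R) = R_f + β × MRP = 2.54% + 1.0846 × 4.51% = 7.43%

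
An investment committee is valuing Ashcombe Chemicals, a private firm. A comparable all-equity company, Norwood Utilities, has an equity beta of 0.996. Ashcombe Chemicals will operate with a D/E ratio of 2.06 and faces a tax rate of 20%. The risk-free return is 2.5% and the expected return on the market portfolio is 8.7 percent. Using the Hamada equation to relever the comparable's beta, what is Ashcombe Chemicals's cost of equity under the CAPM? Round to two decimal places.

β_L = β_U × [1 + (1 − t)(D/E)] = 0.996 × [1 + (1 − 0.20) × 2.06]
    = 0.996 × [1 + 0.80 × 2.06] = 0.996 × 2.6480 = 2.6374
MRP = 8.7% − 2.5% = 6.20%
E(R) = R_f + β_L × MRP = 2.5% + 2.6374 × 6.2% = 18.85%

18.85%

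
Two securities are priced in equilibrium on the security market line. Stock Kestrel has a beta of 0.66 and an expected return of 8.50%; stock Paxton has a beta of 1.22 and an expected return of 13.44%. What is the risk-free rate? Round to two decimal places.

2.68%

Both satisfy E(R) = R_f + β·MRP, so the slope of the SML is
MRP = (13.44% − 8.50%) / (1.22 − 0.66) = 4.94% / 0.56 = 8.8214%
R_f = E(R_Kestrel) − β_Kestrel·MRP = 8.50% − 0.66 × 8.8214% = 2.6779%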